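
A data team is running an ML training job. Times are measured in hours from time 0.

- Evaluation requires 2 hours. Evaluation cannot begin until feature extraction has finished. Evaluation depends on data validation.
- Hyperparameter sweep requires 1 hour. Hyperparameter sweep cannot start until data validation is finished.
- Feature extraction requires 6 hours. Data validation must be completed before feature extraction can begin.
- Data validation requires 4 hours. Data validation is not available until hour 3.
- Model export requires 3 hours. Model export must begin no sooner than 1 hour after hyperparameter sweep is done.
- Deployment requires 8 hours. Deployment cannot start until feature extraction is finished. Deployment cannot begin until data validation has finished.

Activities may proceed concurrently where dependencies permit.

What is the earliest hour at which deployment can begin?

13

Data validation waits on its own release at hour 3, so it starts at hour 3 and finishes at 3 + 4 = hour 7.
After data validation (finishes hour 7), feature extraction can start at hour 7 and finishes at hour 13.
Deployment waits on feature extraction (finishes hour 13); data validation (finishes hour 7). The latest of these is hour 13, which is the earliest deployment can start.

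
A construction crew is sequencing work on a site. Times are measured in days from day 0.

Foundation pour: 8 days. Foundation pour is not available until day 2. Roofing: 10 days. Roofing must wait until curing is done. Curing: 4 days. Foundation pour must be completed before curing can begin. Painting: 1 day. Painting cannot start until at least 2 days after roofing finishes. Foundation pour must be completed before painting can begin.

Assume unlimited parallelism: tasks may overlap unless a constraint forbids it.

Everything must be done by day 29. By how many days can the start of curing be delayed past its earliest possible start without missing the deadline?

Foundation pour waits on its own release at day 2, so it starts at day 2 and finishes at 2 + 8 = day 10.
Curing cannot begin until foundation pour (finishes day 10). It runs from day 10 to 10 + 4 = day 14.

Working backward from the deadline:
Painting has no dependents, so it just needs to finish by day 29. Starting by 29 − 1 = day 28 achieves that.
Roofing has to be done before painting (must start by day 28, minus 2-day gap → day 26). That means finishing by day 26, i.e. starting by 26 − 10 = day 16.
Curing feeds into roofing (must start by day 16); so curing must finish by day 16 and therefore start by day 12.
So curing can start as early as day 10 and as late as day 12, giving 12 − 10 = 2 days of slack.

2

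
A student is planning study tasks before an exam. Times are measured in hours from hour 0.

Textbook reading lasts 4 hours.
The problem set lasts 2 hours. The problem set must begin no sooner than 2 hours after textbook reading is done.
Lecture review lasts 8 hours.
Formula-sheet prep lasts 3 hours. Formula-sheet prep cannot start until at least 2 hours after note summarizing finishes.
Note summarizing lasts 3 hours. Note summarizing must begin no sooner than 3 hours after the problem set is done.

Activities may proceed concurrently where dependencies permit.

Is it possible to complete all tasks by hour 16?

No

Lecture review can start immediately at hour 0; it finishes at hour 8.
Textbook reading has no prerequisites, so it starts at hour 0 and finishes at hour 4.
The problem set waits on textbook reading (finishes hour 4, plus 2-hour gap → hour 6), so it starts at hour 6 and finishes at 6 + 2 = hour 8.
Note summarizing waits on the problem set (finishes hour 8, plus 3-hour gap → hour 11), so it starts at hour 11 and finishes at 11 + 3 = hour 14.
Formula-sheet prep cannot begin until note summarizing (finishes hour 14, plus 2-hour gap → hour 16). It runs from hour 16 to 16 + 3 = hour 19.
The earliest everything can be done is hour 19, which is after the deadline of 16, so it is not possible.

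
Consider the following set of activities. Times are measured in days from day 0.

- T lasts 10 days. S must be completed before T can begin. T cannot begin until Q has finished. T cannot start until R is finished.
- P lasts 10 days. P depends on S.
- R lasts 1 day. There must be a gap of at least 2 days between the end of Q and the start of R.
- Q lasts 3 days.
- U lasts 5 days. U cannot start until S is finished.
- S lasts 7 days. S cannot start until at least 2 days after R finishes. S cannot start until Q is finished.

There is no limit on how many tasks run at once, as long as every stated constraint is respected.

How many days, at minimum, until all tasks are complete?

25

Q has no prerequisites, so it starts at day 0 and finishes at day 3.
R waits on Q (finishes day 3, plus 2-day gap → day 5), so it starts at day 5 and finishes at 5 + 1 = day 6.
S needs all of R (finishes day 6, plus 2-day gap → day 8); Q (finishes day 3). That puts its earliest start at day 8; it finishes at 8 + 7 = day 15.
U cannot begin until S (finishes day 15). It runs from day 15 to 15 + 5 = day 20.
T needs all of S (finishes day 15); Q (finishes day 3); R (finishes day 6). That puts its earliest start at day 15; it finishes at 15 + 10 = day 25.
P waits on S (finishes day 15), so it starts at day 15 and finishes at 15 + 10 = day 25.
All tasks are finished once the last one completes. Finish times: P at 25, Q at 3, R at 6, S at 15, T at 25, U at 20. The latest is day 25.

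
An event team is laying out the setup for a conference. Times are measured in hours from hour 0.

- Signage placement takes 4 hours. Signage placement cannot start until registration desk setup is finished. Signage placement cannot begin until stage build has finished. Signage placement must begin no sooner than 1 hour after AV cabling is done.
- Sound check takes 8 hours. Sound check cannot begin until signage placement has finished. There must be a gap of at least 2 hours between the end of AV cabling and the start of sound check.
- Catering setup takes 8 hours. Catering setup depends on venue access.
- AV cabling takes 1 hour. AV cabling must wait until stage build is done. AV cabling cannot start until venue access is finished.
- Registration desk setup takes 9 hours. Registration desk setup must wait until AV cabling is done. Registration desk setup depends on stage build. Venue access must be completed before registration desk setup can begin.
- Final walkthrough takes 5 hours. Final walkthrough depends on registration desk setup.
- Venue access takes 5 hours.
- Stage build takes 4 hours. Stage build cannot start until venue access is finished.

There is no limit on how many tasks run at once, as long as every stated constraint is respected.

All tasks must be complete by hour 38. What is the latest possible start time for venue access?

7

Nothing follows sound check; the deadline of hour 38 is its only limit. It must start by 38 − 8 = hour 30.
Signage placement must finish before sound check (must start by hour 30). With a 4-hour duration, signage placement must start by 30 − 4 = hour 26.
Final walkthrough has no dependents, so it just needs to finish by hour 38. Starting by 38 − 5 = hour 33 achieves that.
Registration desk setup feeds signage placement (must start by hour 26); final walkthrough (must start by hour 33). Taking the minimum, registration desk setup must finish by hour 26 and start by 26 − 9 = hour 17.
AV cabling must finish in time for registration desk setup (must start by hour 17); signage placement (must start by hour 26, minus 1-hour gap → hour 25); sound check (must start by hour 30, minus 2-hour gap → hour 28). The tightest is hour 17, so AV cabling must start by 17 − 1 = hour 16.
For stage build: AV cabling (must start by hour 16); registration desk setup (must start by hour 17); signage placement (must start by hour 26). The most restrictive is hour 16; with a 4-hour duration, stage build must start by hour 12.
To finish by hour 38, catering setup (duration 8) must start no later than hour 30.
Venue access feeds stage build (must start by hour 12); AV cabling (must start by hour 16); registration desk setup (must start by hour 17); catering setup (must start by hour 30). Taking the minimum, venue access must finish by hour 12 and start by 12 − 5 = hour 7.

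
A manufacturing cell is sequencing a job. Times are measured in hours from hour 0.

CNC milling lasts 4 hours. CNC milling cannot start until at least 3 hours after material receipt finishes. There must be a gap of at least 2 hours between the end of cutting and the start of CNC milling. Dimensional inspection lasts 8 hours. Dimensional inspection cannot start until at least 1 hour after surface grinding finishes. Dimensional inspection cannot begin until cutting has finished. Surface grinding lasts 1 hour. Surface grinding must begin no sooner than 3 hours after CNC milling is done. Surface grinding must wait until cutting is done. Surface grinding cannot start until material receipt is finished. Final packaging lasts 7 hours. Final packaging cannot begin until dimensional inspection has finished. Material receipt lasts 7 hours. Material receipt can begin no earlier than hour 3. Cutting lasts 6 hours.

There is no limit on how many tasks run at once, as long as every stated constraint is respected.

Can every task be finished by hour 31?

No

Cutting has no prerequisites, so it starts at hour 0 and finishes at hour 6.
Material receipt cannot begin until its own release at hour 3. It runs from hour 3 to 3 + 7 = hour 10.
CNC milling cannot start until material receipt (finishes hour 10, plus 3-hour gap → hour 13); cutting (finishes hour 6, plus 2-hour gap → hour 8). The controlling bound is hour 13, so CNC milling finishes at 13 + 4 = hour 17.
For surface grinding: CNC milling (finishes hour 17, plus 3-hour gap → hour 20); cutting (finishes hour 6); material receipt (finishes hour 10). Taking the maximum gives a start of hour 20, and it finishes at 20 + 1 = hour 21.
Dimensional inspection needs all of surface grinding (finishes hour 21, plus 1-hour gap → hour 22); cutting (finishes hour 6). That puts its earliest start at hour 22; it finishes at 22 + 8 = hour 30.
After dimensional inspection (finishes hour 30), final packaging can start at hour 30 and finishes at hour 37.
The earliest everything can be done is hour 37, which is after the deadline of 31, so it is not possible.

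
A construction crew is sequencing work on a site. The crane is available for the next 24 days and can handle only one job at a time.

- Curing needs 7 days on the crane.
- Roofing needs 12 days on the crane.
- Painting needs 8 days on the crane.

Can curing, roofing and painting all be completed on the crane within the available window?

Running back to back, the jobs need 7 + 12 + 8 = 27 days on the crane.
Since 27 > 24, they cannot all fit.

No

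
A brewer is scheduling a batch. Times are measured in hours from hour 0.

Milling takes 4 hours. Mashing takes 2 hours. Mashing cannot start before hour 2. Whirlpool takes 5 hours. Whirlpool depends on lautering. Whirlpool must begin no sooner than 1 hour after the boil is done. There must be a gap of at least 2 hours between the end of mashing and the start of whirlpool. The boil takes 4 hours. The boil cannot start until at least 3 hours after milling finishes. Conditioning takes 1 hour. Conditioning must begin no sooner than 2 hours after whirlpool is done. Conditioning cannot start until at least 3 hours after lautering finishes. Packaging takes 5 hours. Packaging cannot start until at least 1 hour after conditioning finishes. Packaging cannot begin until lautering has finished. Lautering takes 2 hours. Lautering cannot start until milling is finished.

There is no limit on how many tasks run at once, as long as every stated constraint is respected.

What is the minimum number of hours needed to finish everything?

26

Mashing cannot begin until its own release at hour 2. It runs from hour 2 to 2 + 2 = hour 4.
Milling has no prerequisites, so it starts at hour 0 and finishes at hour 4.
The boil waits on milling (finishes hour 4, plus 3-hour gap → hour 7), so it starts at hour 7 and finishes at 7 + 4 = hour 11.
Lautering cannot begin until milling (finishes hour 4). It runs from hour 4 to 4 + 2 = hour 6.
Whirlpool cannot start until lautering (finishes hour 6); the boil (finishes hour 11, plus 1-hour gap → hour 12); mashing (finishes hour 4, plus 2-hour gap → hour 6). The controlling bound is hour 12, so whirlpool finishes at 12 + 5 = hour 17.
Conditioning has to wait for whirlpool (finishes hour 17, plus 2-hour gap → hour 19); lautering (finishes hour 6, plus 3-hour gap → hour 9). The latest of these is hour 19, so conditioning runs hour 19 to 19 + 1 = hour 20.
Packaging cannot start until conditioning (finishes hour 20, plus 1-hour gap → hour 21); lautering (finishes hour 6). The controlling bound is hour 21, so packaging finishes at 21 + 5 = hour 26.
All tasks are finished once the last one completes. Finish times: Milling at 4, Mashing at 4, Lautering at 6, The boil at 11, Whirlpool at 17, Conditioning at 20, Packaging at 26. The latest is hour 26.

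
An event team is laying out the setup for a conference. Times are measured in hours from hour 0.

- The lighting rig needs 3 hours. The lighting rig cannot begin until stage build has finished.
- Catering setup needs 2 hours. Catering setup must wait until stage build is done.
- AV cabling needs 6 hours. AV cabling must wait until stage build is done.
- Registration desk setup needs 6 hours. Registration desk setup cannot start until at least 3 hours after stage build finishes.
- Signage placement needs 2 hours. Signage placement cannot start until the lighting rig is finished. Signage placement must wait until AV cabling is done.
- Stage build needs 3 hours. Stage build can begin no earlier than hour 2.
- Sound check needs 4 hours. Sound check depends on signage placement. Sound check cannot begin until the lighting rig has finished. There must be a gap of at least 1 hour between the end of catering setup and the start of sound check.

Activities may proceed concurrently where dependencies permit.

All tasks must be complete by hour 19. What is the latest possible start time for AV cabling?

7

Sound check has no dependents, so it just needs to finish by hour 19. Starting by 19 − 4 = hour 15 achieves that.
Signage placement has to be done before sound check (must start by hour 15). That means finishing by hour 15, i.e. starting by 15 − 2 = hour 13.
AV cabling has to be done before signage placement (must start by hour 13). That means finishing by hour 13, i.e. starting by 13 − 6 = hour 7.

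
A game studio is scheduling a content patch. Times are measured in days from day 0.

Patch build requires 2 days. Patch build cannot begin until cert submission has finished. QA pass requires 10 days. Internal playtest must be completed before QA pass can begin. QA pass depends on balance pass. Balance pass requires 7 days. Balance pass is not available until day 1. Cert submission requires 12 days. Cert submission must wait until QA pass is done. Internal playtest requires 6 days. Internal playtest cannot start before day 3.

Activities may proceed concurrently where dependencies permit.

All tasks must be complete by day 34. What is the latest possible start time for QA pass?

To finish by day 34, patch build (duration 2) must start no later than day 32.
Since patch build (must start by day 32) depends on it, cert submission must finish by day 32. Backing off its 12-day duration gives a latest start of day 20.
QA pass feeds into cert submission (must start by day 20); so QA pass must finish by day 20 and therefore start by day 10.

10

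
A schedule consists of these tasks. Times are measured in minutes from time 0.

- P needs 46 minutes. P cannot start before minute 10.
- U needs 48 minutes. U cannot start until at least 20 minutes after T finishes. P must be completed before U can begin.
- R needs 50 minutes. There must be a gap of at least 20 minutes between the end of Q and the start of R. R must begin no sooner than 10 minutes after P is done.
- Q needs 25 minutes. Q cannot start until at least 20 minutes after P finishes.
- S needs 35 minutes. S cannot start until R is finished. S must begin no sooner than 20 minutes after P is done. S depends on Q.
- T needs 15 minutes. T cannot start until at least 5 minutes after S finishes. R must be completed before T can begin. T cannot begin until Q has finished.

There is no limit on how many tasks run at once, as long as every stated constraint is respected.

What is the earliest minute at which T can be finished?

226

P cannot begin until its own release at minute 10. It runs from minute 10 to 10 + 46 = minute 56.
After P (finishes minute 56, plus 20-minute gap → minute 76), Q can start at minute 76 and finishes at minute 101.
R needs all of Q (finishes minute 101, plus 20-minute gap → minute 121); P (finishes minute 56, plus 10-minute gap → minute 66). That puts its earliest start at minute 121; it finishes at 121 + 50 = minute 171.
S cannot start until R (finishes minute 171); P (finishes minute 56, plus 20-minute gap → minute 76); Q (finishes minute 101). The controlling bound is minute 171, so S finishes at 171 + 35 = minute 206.
T cannot start until S (finishes minute 206, plus 5-minute gap → minute 211); R (finishes minute 171); Q (finishes minute 101). The controlling bound is minute 211, so T finishes at 211 + 15 = minute 226.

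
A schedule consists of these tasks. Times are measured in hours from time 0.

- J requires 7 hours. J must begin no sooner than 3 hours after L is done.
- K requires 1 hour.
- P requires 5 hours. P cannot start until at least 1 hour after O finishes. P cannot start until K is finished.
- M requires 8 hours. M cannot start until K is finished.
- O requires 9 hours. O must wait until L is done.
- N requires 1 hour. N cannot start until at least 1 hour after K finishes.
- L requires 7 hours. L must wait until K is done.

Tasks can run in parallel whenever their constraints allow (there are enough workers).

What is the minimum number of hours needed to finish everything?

23

Nothing blocks K, so it runs from hour 0 to hour 1.
N cannot begin until K (finishes hour 1, plus 1-hour gap → hour 2). It runs from hour 2 to 2 + 1 = hour 3.
M waits on K (finishes hour 1), so it starts at hour 1 and finishes at 1 + 8 = hour 9.
L cannot begin until K (finishes hour 1). It runs from hour 1 to 1 + 7 = hour 8.
O waits on L (finishes hour 8), so it starts at hour 8 and finishes at 8 + 9 = hour 17.
For P: O (finishes hour 17, plus 1-hour gap → hour 18); K (finishes hour 1). Taking the maximum gives a start of hour 18, and it finishes at 18 + 5 = hour 23.
J waits on L (finishes hour 8, plus 3-hour gap → hour 11), so it starts at hour 11 and finishes at 11 + 7 = hour 18.
All tasks are finished once the last one completes. Finish times: J at 18, K at 1, L at 8, M at 9, N at 3, O at 17, P at 23. The latest is hour 23.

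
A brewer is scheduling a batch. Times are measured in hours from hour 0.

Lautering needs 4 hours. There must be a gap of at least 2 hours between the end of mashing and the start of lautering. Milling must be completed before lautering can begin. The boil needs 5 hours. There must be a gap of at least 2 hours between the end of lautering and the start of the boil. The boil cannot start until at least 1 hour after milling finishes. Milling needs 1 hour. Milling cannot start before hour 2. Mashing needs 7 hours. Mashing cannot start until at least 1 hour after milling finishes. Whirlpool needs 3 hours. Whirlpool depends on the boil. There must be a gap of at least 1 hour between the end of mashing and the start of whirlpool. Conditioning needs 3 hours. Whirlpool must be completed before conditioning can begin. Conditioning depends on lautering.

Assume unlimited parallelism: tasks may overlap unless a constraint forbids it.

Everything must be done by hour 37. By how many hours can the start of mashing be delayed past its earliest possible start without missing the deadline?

7

Milling waits on its own release at hour 2, so it starts at hour 2 and finishes at 2 + 1 = hour 3.
After milling (finishes hour 3, plus 1-hour gap → hour 4), mashing can start at hour 4 and finishes at hour 11.

Working backward from the deadline:
Conditioning must finish by hour 37; it takes 3 hours, so it must start by 37 − 3 = hour 34.
Whirlpool has to be done before conditioning (must start by hour 34). That means finishing by hour 34, i.e. starting by 34 − 3 = hour 31.
The boil has to be done before whirlpool (must start by hour 31). That means finishing by hour 31, i.e. starting by 31 − 5 = hour 26.
Lautering has several dependents: the boil (must start by hour 26, minus 2-hour gap → hour 24); conditioning (must start by hour 34). The earliest of those limits is hour 24, so lautering must start by 24 − 4 = hour 20.
Mashing must finish in time for lautering (must start by hour 20, minus 2-hour gap → hour 18); whirlpool (must start by hour 31, minus 1-hour gap → hour 30). The tightest is hour 18, so mashing must start by 18 − 7 = hour 11.
So mashing can start as early as hour 4 and as late as hour 11, giving 11 − 4 = 7 hours of slack.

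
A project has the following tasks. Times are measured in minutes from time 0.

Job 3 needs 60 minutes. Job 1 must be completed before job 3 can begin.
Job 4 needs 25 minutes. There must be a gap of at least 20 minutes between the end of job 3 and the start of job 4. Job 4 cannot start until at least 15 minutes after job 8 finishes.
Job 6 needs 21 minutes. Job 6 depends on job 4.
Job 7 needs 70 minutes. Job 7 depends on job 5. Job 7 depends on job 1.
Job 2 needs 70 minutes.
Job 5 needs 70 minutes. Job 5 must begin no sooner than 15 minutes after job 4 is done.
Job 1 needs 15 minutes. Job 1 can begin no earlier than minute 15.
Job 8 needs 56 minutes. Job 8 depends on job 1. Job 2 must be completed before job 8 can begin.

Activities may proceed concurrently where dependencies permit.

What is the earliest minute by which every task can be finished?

321

Job 2 can start immediately at minute 0; it finishes at minute 70.
Job 1 waits on its own release at minute 15, so it starts at minute 15 and finishes at 15 + 15 = minute 30.
Job 8 needs all of job 1 (finishes minute 30); job 2 (finishes minute 70). That puts its earliest start at minute 70; it finishes at 70 + 56 = minute 126.
Job 3 cannot begin until job 1 (finishes minute 30). It runs from minute 30 to 30 + 60 = minute 90.
Job 4 cannot start until job 3 (finishes minute 90, plus 20-minute gap → minute 110); job 8 (finishes minute 126, plus 15-minute gap → minute 141). The controlling bound is minute 141, so job 4 finishes at 141 + 25 = minute 166.
Job 6 waits on job 4 (finishes minute 166), so it starts at minute 166 and finishes at 166 + 21 = minute 187.
Job 5 cannot begin until job 4 (finishes minute 166, plus 15-minute gap → minute 181). It runs from minute 181 to 181 + 70 = minute 251.
For job 7: job 5 (finishes minute 251); job 1 (finishes minute 30). Taking the maximum gives a start of minute 251, and it finishes at 251 + 70 = minute 321.
All tasks are finished once the last one completes. Finish times: Job 1 at 30, Job 2 at 70, Job 3 at 90, Job 4 at 166, Job 5 at 251, Job 6 at 187, Job 7 at 321, Job 8 at 126. The latest is minute 321.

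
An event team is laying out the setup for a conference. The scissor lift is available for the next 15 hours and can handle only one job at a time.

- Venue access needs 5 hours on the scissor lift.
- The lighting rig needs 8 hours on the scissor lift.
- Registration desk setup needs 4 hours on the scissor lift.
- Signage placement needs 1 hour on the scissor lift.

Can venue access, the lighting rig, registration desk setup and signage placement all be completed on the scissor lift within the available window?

No

Running back to back, the jobs need 5 + 8 + 4 + 1 = 18 hours on the scissor lift.
Since 18 > 15, they cannot all fit.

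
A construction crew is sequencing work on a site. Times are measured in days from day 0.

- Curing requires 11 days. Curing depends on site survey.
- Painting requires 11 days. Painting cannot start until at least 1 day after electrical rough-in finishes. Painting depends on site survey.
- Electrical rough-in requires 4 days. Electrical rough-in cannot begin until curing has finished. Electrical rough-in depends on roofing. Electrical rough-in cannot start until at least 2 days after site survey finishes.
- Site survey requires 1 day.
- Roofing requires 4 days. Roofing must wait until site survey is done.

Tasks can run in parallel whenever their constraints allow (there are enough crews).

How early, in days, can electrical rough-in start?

12

Nothing blocks site survey, so it runs from day 0 to day 1.
Roofing cannot begin until site survey (finishes day 1). It runs from day 1 to 1 + 4 = day 5.
Curing cannot begin until site survey (finishes day 1). It runs from day 1 to 1 + 11 = day 12.
Electrical rough-in waits on curing (finishes day 12); roofing (finishes day 5); site survey (finishes day 1, plus 2-day gap → day 3). The latest of these is day 12, which is the earliest electrical rough-in can start.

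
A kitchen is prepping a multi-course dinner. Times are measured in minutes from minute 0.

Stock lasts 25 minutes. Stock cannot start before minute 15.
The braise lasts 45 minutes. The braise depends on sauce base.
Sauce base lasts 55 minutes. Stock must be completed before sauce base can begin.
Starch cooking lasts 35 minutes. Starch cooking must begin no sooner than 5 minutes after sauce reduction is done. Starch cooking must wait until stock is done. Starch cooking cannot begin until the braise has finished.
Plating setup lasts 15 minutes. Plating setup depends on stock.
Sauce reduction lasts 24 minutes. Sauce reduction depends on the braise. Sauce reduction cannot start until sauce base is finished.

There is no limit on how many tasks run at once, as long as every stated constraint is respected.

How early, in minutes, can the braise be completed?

After its own release at minute 15, stock can start at minute 15 and finishes at minute 40.
Sauce base cannot begin until stock (finishes minute 40). It runs from minute 40 to 40 + 55 = minute 95.
The braise waits on sauce base (finishes minute 95), so it starts at minute 95 and finishes at 95 + 45 = minute 140.

140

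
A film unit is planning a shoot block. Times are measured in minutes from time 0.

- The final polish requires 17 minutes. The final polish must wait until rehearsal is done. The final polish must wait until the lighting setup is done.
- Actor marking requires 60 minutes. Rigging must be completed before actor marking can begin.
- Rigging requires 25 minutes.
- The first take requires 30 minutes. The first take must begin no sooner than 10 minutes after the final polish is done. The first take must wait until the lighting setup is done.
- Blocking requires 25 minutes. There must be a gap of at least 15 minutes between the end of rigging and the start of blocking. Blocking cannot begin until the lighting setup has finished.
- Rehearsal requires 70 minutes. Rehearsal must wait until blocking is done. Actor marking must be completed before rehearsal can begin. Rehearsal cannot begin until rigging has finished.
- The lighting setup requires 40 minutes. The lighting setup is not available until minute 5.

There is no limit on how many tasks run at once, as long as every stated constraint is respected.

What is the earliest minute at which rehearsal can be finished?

The lighting setup cannot begin until its own release at minute 5. It runs from minute 5 to 5 + 40 = minute 45.
Rigging has no prerequisites, so it starts at minute 0 and finishes at minute 25.
After rigging (finishes minute 25), actor marking can start at minute 25 and finishes at minute 85.
Blocking cannot start until rigging (finishes minute 25, plus 15-minute gap → minute 40); the lighting setup (finishes minute 45). The controlling bound is minute 45, so blocking finishes at 45 + 25 = minute 70.
Rehearsal cannot start until blocking (finishes minute 70); actor marking (finishes minute 85); rigging (finishes minute 25). The controlling bound is minute 85, so rehearsal finishes at 85 + 70 = minute 155.

155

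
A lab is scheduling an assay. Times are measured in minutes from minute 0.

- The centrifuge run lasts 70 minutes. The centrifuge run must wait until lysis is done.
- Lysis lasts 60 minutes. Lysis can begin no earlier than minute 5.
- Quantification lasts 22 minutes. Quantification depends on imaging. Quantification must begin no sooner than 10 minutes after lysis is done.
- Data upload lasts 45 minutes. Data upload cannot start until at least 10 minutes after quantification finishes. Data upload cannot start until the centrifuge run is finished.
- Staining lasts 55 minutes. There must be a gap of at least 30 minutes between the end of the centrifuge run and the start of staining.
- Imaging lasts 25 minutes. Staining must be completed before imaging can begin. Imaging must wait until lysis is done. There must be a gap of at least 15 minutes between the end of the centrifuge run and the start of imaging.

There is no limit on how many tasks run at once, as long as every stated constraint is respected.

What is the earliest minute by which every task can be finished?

322

After its own release at minute 5, lysis can start at minute 5 and finishes at minute 65.
The centrifuge run cannot begin until lysis (finishes minute 65). It runs from minute 65 to 65 + 70 = minute 135.
After the centrifuge run (finishes minute 135, plus 30-minute gap → minute 165), staining can start at minute 165 and finishes at minute 220.
Imaging has to wait for staining (finishes minute 220); lysis (finishes minute 65); the centrifuge run (finishes minute 135, plus 15-minute gap → minute 150). The latest of these is minute 220, so imaging runs minute 220 to 220 + 25 = minute 245.
For quantification: imaging (finishes minute 245); lysis (finishes minute 65, plus 10-minute gap → minute 75). Taking the maximum gives a start of minute 245, and it finishes at 245 + 22 = minute 267.
Data upload cannot start until quantification (finishes minute 267, plus 10-minute gap → minute 277); the centrifuge run (finishes minute 135). The controlling bound is minute 277, so data upload finishes at 277 + 45 = minute 322.
All tasks are finished once the last one completes. Finish times: Lysis at 65, The centrifuge run at 135, Staining at 220, Imaging at 245, Quantification at 267, Data upload at 322. The latest is minute 322.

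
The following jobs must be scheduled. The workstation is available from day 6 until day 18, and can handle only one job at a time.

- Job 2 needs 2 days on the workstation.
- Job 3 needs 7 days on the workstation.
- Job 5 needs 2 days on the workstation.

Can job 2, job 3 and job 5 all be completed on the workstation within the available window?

The workstation window is 18 − 6 = 12 days.
Running back to back, the jobs need 2 + 7 + 2 = 11 days on the workstation.
Since 11 ≤ 12, they fit within the window.

Yes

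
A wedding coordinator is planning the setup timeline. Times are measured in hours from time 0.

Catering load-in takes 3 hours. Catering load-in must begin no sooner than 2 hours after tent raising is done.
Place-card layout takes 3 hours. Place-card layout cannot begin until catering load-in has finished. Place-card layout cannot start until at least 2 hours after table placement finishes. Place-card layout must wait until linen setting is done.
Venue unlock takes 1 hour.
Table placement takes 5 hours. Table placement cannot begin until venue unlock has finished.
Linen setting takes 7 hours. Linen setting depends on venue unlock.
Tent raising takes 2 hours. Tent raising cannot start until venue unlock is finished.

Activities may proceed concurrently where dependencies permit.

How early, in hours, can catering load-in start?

Venue unlock has no prerequisites, so it starts at hour 0 and finishes at hour 1.
Tent raising cannot begin until venue unlock (finishes hour 1). It runs from hour 1 to 1 + 2 = hour 3.
Catering load-in waits on tent raising (finishes hour 3, plus 2-hour gap → hour 5), so the earliest it can start is hour 5.

5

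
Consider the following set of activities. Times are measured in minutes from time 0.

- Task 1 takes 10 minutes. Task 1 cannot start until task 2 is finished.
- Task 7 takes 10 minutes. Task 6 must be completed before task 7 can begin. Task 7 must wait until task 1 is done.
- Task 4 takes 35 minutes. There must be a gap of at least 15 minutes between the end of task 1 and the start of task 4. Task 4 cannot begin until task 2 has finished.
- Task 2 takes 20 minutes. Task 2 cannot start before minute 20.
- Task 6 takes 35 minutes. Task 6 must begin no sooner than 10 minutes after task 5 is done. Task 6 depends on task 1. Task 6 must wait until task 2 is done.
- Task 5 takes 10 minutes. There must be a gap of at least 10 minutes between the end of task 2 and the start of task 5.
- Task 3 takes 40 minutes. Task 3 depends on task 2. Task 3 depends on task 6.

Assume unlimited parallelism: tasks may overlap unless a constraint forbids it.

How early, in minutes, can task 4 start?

65

After its own release at minute 20, task 2 can start at minute 20 and finishes at minute 40.
After task 2 (finishes minute 40), task 1 can start at minute 40 and finishes at minute 50.
Task 4 waits on task 1 (finishes minute 50, plus 15-minute gap → minute 65); task 2 (finishes minute 40). The latest of these is minute 65, which is the earliest task 4 can start.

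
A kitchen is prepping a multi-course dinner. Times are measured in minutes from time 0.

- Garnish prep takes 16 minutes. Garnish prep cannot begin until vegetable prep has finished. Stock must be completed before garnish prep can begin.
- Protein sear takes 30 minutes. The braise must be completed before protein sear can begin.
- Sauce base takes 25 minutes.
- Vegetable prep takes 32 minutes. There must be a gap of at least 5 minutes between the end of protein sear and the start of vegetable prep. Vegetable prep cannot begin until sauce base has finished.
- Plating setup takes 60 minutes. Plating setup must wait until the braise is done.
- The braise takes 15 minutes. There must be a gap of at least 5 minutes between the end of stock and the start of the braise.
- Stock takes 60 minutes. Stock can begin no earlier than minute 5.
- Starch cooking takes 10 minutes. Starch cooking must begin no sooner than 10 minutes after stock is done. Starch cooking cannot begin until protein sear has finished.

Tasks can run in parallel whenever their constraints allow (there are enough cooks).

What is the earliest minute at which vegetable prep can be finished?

Sauce base can start immediately at minute 0; it finishes at minute 25.
Stock cannot begin until its own release at minute 5. It runs from minute 5 to 5 + 60 = minute 65.
The braise cannot begin until stock (finishes minute 65, plus 5-minute gap → minute 70). It runs from minute 70 to 70 + 15 = minute 85.
Protein sear cannot begin until the braise (finishes minute 85). It runs from minute 85 to 85 + 30 = minute 115.
Vegetable prep cannot start until protein sear (finishes minute 115, plus 5-minute gap → minute 120); sauce base (finishes minute 25). The controlling bound is minute 120, so vegetable prep finishes at 120 + 32 = minute 152.

152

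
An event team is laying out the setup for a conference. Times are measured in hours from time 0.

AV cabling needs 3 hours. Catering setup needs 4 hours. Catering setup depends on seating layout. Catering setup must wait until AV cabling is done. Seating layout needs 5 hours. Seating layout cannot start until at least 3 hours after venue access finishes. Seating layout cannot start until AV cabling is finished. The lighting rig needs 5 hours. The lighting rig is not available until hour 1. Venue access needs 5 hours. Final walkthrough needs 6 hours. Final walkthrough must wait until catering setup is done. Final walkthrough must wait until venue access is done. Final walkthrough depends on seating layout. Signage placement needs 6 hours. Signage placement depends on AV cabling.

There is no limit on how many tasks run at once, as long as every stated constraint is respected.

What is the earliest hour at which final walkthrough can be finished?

Nothing blocks AV cabling, so it runs from hour 0 to hour 3.
Venue access has no prerequisites, so it starts at hour 0 and finishes at hour 5.
Seating layout cannot start until venue access (finishes hour 5, plus 3-hour gap → hour 8); AV cabling (finishes hour 3). The controlling bound is hour 8, so seating layout finishes at 8 + 5 = hour 13.
For catering setup: seating layout (finishes hour 13); AV cabling (finishes hour 3). Taking the maximum gives a start of hour 13, and it finishes at 13 + 4 = hour 17.
For final walkthrough: catering setup (finishes hour 17); venue access (finishes hour 5); seating layout (finishes hour 13). Taking the maximum gives a start of hour 17, and it finishes at 17 + 6 = hour 23.

23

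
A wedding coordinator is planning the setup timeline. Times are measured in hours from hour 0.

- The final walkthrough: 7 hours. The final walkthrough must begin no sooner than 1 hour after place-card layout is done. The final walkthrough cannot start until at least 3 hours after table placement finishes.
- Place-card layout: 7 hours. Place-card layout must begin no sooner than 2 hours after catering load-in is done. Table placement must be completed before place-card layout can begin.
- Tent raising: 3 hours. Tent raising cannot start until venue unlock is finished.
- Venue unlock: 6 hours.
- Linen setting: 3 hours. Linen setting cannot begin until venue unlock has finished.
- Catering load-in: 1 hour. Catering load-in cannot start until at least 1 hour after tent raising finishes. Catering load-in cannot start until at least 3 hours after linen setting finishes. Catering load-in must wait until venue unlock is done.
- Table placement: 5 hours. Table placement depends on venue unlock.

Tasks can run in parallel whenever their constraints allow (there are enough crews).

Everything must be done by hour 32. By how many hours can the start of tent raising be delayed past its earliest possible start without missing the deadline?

4

Nothing blocks venue unlock, so it runs from hour 0 to hour 6.
Tent raising waits on venue unlock (finishes hour 6), so it starts at hour 6 and finishes at 6 + 3 = hour 9.

Working backward from the deadline:
To finish by hour 32, the final walkthrough (duration 7) must start no later than hour 25.
Place-card layout has to be done before the final walkthrough (must start by hour 25, minus 1-hour gap → hour 24). That means finishing by hour 24, i.e. starting by 24 − 7 = hour 17.
Catering load-in has to be done before place-card layout (must start by hour 17, minus 2-hour gap → hour 15). That means finishing by hour 15, i.e. starting by 15 − 1 = hour 14.
Tent raising must finish before catering load-in (must start by hour 14, minus 1-hour gap → hour 13). With a 3-hour duration, tent raising must start by 13 − 3 = hour 10.
So tent raising can start as early as hour 6 and as late as hour 10, giving 10 − 6 = 4 hours of slack.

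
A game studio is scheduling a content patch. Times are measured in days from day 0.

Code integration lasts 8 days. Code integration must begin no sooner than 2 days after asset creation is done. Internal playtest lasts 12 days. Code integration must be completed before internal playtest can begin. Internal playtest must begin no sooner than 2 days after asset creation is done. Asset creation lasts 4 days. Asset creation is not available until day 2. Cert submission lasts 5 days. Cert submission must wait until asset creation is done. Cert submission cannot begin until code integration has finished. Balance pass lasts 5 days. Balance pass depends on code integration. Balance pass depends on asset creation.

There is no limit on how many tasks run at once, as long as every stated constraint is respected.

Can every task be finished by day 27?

No

Asset creation cannot begin until its own release at day 2. It runs from day 2 to 2 + 4 = day 6.
Code integration cannot begin until asset creation (finishes day 6, plus 2-day gap → day 8). It runs from day 8 to 8 + 8 = day 16.
Cert submission needs all of asset creation (finishes day 6); code integration (finishes day 16). That puts its earliest start at day 16; it finishes at 16 + 5 = day 21.
Balance pass cannot start until code integration (finishes day 16); asset creation (finishes day 6). The controlling bound is day 16, so balance pass finishes at 16 + 5 = day 21.
Internal playtest has to wait for code integration (finishes day 16); asset creation (finishes day 6, plus 2-day gap → day 8). The latest of these is day 16, so internal playtest runs day 16 to 16 + 12 = day 28.
The earliest everything can be done is day 28, which is after the deadline of 27, so it is not possible.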